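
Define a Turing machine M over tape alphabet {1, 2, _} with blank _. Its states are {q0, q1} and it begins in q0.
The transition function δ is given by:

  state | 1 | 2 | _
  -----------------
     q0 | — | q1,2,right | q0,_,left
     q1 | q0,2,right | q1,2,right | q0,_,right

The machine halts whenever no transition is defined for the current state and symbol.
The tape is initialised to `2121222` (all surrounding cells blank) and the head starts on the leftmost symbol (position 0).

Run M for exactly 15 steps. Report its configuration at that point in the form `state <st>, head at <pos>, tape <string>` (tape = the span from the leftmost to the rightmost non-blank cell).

state=q0 head=0 tape=[2]121222__   (q0,2)→(q1,2,right)
state=q1 head=1 tape=2[1]21222__   (q1,1)→(q0,2,right)
state=q0 head=2 tape=22[2]1222__   (q0,2)→(q1,2,right)
state=q1 head=3 tape=222[1]222__   (q1,1)→(q0,2,right)
state=q0 head=4 tape=2222[2]22__   (q0,2)→(q1,2,right)
state=q1 head=5 tape=22222[2]2__   (q1,2)→(q1,2,right)
state=q1 head=6 tape=222222[2]__   (q1,2)→(q1,2,right)
state=q1 head=7 tape=2222222[_]_   (q1,_)→(q0,_,right)
state=q0 head=8 tape=2222222_[_]   (q0,_)→(q0,_,left)
state=q0 head=7 tape=2222222[_]_   (q0,_)→(q0,_,left)
state=q0 head=6 tape=222222[2]__   (q0,2)→(q1,2,right)
state=q1 head=7 tape=2222222[_]_   (q1,_)→(q0,_,right)
state=q0 head=8 tape=2222222_[_]   (q0,_)→(q0,_,left)
state=q0 head=7 tape=2222222[_]_   (q0,_)→(q0,_,left)
state=q0 head=6 tape=222222[2]__   (q0,2)→(q1,2,right)
state=q1 head=7 tape=2222222[_]_
After 15 steps: state q1, head at 7, tape 2222222.

state q1, head at 7, tape 2222222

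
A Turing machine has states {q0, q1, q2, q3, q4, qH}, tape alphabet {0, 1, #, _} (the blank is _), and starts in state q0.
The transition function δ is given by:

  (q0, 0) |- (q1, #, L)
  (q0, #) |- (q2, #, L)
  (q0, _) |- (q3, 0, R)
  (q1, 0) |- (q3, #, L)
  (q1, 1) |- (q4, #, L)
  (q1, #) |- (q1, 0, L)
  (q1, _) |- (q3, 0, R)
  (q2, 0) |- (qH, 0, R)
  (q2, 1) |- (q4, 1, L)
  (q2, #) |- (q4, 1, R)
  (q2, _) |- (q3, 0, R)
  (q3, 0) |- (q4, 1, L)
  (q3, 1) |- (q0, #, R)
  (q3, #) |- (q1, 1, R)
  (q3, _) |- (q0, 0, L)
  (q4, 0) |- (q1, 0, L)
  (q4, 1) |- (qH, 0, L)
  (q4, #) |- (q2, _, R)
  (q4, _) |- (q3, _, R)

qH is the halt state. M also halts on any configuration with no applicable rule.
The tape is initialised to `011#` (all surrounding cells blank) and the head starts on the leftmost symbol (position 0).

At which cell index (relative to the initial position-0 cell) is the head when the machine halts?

q0 | _[0]11#   read 0 → write #, move L, go to q1
q1 | [_]#11#   read _ → write 0, move R, go to q3
q3 | 0[#]11#   read # → write 1, move R, go to q1
q1 | 01[1]1#   read 1 → write #, move L, go to q4
q4 | 0[1]#1#   read 1 → write 0, move L, go to qH
qH | [0]0#1#
At halt the head is at cell -1.

-1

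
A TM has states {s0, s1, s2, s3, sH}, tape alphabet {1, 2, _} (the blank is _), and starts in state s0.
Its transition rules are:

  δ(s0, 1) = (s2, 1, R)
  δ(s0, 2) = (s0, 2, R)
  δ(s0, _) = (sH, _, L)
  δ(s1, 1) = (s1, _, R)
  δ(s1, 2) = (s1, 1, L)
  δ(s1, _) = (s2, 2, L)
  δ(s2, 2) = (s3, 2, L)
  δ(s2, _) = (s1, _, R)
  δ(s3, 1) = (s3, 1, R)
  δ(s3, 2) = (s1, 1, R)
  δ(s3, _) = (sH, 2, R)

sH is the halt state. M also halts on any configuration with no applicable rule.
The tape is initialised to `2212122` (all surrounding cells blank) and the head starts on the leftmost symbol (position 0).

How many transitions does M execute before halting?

state=s0 head=0 tape=[2]212122   (s0,2)→(s0,2,R)
state=s0 head=1 tape=2[2]12122   (s0,2)→(s0,2,R)
state=s0 head=2 tape=22[1]2122   (s0,1)→(s2,1,R)
state=s2 head=3 tape=221[2]122   (s2,2)→(s3,2,L)
state=s3 head=2 tape=22[1]2122   (s3,1)→(s3,1,R)
state=s3 head=3 tape=221[2]122   (s3,2)→(s1,1,R)
state=s1 head=4 tape=2211[1]22   (s1,1)→(s1,_,R)
state=s1 head=5 tape=2211_[2]2   (s1,2)→(s1,1,L)
state=s1 head=4 tape=2211[_]12   (s1,_)→(s2,2,L)
state=s2 head=3 tape=221[1]212
M halts after 9 transitions.

9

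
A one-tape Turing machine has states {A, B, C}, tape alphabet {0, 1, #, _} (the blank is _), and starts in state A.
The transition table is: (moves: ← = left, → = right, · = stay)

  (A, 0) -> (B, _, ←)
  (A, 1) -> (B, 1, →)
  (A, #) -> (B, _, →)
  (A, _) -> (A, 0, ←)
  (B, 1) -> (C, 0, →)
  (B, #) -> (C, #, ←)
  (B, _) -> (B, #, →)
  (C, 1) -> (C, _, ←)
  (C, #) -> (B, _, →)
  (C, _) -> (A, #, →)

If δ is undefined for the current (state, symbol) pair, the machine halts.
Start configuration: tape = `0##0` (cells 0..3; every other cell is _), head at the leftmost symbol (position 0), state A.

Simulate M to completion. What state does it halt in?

state=A head=0 tape=_[0]##0   (A,0)→(B,_,←)
state=B head=-1 tape=[_]_##0   (B,_)→(B,#,→)
state=B head=0 tape=#[_]##0   (B,_)→(B,#,→)
state=B head=1 tape=##[#]#0   (B,#)→(C,#,←)
state=C head=0 tape=#[#]##0   (C,#)→(B,_,→)
state=B head=1 tape=#_[#]#0   (B,#)→(C,#,←)
state=C head=0 tape=#[_]##0   (C,_)→(A,#,→)
state=A head=1 tape=##[#]#0   (A,#)→(B,_,→)
state=B head=2 tape=##_[#]0   (B,#)→(C,#,←)
state=C head=1 tape=##[_]#0   (C,_)→(A,#,→)
state=A head=2 tape=###[#]0   (A,#)→(B,_,→)
state=B head=3 tape=###_[0]
No transition is defined for (B, 0); M halts in state B.

B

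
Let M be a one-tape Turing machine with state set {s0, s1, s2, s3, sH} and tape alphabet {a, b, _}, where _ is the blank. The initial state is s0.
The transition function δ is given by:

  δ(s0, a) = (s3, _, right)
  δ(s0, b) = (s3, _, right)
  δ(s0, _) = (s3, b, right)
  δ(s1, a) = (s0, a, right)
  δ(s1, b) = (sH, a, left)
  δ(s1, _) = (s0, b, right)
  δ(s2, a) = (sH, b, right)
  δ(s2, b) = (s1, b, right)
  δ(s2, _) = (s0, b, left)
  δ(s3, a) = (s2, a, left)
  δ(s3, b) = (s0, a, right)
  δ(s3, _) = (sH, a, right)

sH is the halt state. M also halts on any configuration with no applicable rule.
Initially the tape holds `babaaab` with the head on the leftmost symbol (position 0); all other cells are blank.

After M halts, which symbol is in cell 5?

s0 | _[b]abaaab___   read b → write _, move right, go to s3
s3 | __[a]baaab___   read a → write a, move left, go to s2
s2 | _[_]abaaab___   read _ → write b, move left, go to s0
s0 | [_]babaaab___   read _ → write b, move right, go to s3
s3 | b[b]abaaab___   read b → write a, move right, go to s0
s0 | ba[a]baaab___   read a → write _, move right, go to s3
s3 | ba_[b]aaab___   read b → write a, move right, go to s0
s0 | ba_a[a]aab___   read a → write _, move right, go to s3
s3 | ba_a_[a]ab___   read a → write a, move left, go to s2
s2 | ba_a[_]aab___   read _ → write b, move left, go to s0
s0 | ba_[a]baab___   read a → write _, move right, go to s3
s3 | ba__[b]aab___   read b → write a, move right, go to s0
s0 | ba__a[a]ab___   read a → write _, move right, go to s3
s3 | ba__a_[a]b___   read a → write a, move left, go to s2
s2 | ba__a[_]ab___   read _ → write b, move left, go to s0
s0 | ba__[a]bab___   read a → write _, move right, go to s3
s3 | ba___[b]ab___   read b → write a, move right, go to s0
s0 | ba___a[a]b___   read a → write _, move right, go to s3
s3 | ba___a_[b]___   read b → write a, move right, go to s0
s0 | ba___a_a[_]__   read _ → write b, move right, go to s3
s3 | ba___a_ab[_]_   read _ → write a, move right, go to sH
sH | ba___a_aba[_]
Cell 5 holds _ when M halts.

_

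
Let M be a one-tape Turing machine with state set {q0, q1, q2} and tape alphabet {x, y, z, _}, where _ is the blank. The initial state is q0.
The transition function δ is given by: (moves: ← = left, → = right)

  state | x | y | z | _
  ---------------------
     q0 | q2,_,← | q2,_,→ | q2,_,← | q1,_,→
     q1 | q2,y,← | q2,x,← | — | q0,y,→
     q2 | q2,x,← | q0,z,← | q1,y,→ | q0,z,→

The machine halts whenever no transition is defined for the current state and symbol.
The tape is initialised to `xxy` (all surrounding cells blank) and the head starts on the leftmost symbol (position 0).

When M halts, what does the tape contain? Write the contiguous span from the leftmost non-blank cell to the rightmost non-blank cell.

state=q0 head=0 tape=_[x]xy   (q0,x)→(q2,_,←)
state=q2 head=-1 tape=[_]_xy   (q2,_)→(q0,z,→)
state=q0 head=0 tape=z[_]xy   (q0,_)→(q1,_,→)
state=q1 head=1 tape=z_[x]y   (q1,x)→(q2,y,←)
state=q2 head=0 tape=z[_]yy   (q2,_)→(q0,z,→)
state=q0 head=1 tape=zz[y]y   (q0,y)→(q2,_,→)
state=q2 head=2 tape=zz_[y]   (q2,y)→(q0,z,←)
state=q0 head=1 tape=zz[_]z   (q0,_)→(q1,_,→)
state=q1 head=2 tape=zz_[z]
The non-blank tape span at halt is zz_z.

zz_z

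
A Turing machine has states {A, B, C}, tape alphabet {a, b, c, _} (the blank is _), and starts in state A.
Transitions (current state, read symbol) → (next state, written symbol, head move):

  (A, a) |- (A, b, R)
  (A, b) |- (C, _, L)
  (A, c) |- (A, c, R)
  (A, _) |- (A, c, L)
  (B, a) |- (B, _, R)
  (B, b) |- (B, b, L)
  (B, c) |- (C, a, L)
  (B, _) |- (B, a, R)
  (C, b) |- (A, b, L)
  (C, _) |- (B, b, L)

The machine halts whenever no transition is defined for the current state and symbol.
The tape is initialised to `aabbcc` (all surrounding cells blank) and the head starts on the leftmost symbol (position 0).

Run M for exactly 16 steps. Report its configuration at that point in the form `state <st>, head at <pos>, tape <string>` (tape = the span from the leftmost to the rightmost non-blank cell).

A | __[a]abbcc   read a → write b, move R, go to A
A | __b[a]bbcc   read a → write b, move R, go to A
A | __bb[b]bcc   read b → write _, move L, go to C
C | __b[b]_bcc   read b → write b, move L, go to A
A | __[b]b_bcc   read b → write _, move L, go to C
C | _[_]_b_bcc   read _ → write b, move L, go to B
B | [_]b_b_bcc   read _ → write a, move R, go to B
B | a[b]_b_bcc   read b → write b, move L, go to B
B | [a]b_b_bcc   read a → write _, move R, go to B
B | _[b]_b_bcc   read b → write b, move L, go to B
B | [_]b_b_bcc   read _ → write a, move R, go to B
B | a[b]_b_bcc   read b → write b, move L, go to B
B | [a]b_b_bcc   read a → write _, move R, go to B
B | _[b]_b_bcc   read b → write b, move L, go to B
B | [_]b_b_bcc   read _ → write a, move R, go to B
B | a[b]_b_bcc   read b → write b, move L, go to B
B | [a]b_b_bcc
After 16 steps: state B, head at -2, tape ab_b_bcc.

state B, head at -2, tape ab_b_bcc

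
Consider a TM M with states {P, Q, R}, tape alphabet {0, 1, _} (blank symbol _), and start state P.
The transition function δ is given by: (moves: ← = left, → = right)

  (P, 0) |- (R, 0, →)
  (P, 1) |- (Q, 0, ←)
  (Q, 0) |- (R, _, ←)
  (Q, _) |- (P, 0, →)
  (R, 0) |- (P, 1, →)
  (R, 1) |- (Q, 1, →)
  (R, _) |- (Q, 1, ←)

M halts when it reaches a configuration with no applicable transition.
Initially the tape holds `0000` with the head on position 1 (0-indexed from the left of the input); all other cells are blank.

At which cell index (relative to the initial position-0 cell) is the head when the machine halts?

4

P | 0[0]00__   read 0 → write 0, move →, go to R
R | 00[0]0__   read 0 → write 1, move →, go to P
P | 001[0]__   read 0 → write 0, move →, go to R
R | 0010[_]_   read _ → write 1, move ←, go to Q
Q | 001[0]1_   read 0 → write _, move ←, go to R
R | 00[1]_1_   read 1 → write 1, move →, go to Q
Q | 001[_]1_   read _ → write 0, move →, go to P
P | 0010[1]_   read 1 → write 0, move ←, go to Q
Q | 001[0]0_   read 0 → write _, move ←, go to R
R | 00[1]_0_   read 1 → write 1, move →, go to Q
Q | 001[_]0_   read _ → write 0, move →, go to P
P | 0010[0]_   read 0 → write 0, move →, go to R
R | 00100[_]   read _ → write 1, move ←, go to Q
Q | 0010[0]1   read 0 → write _, move ←, go to R
R | 001[0]_1   read 0 → write 1, move →, go to P
P | 0011[_]1
At halt the head is at cell 4.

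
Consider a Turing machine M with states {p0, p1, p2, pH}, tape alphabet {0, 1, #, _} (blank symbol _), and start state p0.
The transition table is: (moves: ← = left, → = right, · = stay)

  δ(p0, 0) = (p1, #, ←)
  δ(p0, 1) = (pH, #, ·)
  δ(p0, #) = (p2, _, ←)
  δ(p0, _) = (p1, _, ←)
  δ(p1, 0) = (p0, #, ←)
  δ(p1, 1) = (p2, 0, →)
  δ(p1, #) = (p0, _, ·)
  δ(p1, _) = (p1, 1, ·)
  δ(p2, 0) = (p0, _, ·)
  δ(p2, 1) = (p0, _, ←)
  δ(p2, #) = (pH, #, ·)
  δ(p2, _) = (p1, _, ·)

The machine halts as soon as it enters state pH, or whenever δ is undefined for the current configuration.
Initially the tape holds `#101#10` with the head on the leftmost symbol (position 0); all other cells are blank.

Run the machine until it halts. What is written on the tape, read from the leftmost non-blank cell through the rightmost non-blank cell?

p0 | ___[#]101#10   read # → write _, move ←, go to p2
p2 | __[_]_101#10   read _ → write _, move ·, go to p1
p1 | __[_]_101#10   read _ → write 1, move ·, go to p1
p1 | __[1]_101#10   read 1 → write 0, move →, go to p2
p2 | __0[_]101#10   read _ → write _, move ·, go to p1
p1 | __0[_]101#10   read _ → write 1, move ·, go to p1
p1 | __0[1]101#10   read 1 → write 0, move →, go to p2
p2 | __00[1]01#10   read 1 → write _, move ←, go to p0
p0 | __0[0]_01#10   read 0 → write #, move ←, go to p1
p1 | __[0]#_01#10   read 0 → write #, move ←, go to p0
p0 | _[_]##_01#10   read _ → write _, move ←, go to p1
p1 | [_]_##_01#10   read _ → write 1, move ·, go to p1
p1 | [1]_##_01#10   read 1 → write 0, move →, go to p2
p2 | 0[_]##_01#10   read _ → write _, move ·, go to p1
p1 | 0[_]##_01#10   read _ → write 1, move ·, go to p1
p1 | 0[1]##_01#10   read 1 → write 0, move →, go to p2
p2 | 00[#]#_01#10   read # → write #, move ·, go to pH
pH | 00[#]#_01#10
The non-blank tape span at halt is 00##_01#10.

00##_01#10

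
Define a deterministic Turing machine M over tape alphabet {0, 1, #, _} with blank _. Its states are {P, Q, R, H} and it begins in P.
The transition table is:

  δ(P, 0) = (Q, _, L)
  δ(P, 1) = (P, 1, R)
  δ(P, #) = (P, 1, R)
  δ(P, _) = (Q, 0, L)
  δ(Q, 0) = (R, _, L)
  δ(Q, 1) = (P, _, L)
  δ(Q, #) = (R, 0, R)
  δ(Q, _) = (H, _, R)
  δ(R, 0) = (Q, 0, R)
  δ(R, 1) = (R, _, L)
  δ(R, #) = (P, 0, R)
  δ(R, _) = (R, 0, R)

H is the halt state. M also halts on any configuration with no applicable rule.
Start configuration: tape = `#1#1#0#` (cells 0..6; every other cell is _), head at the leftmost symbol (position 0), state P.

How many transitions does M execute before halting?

state=P head=0 tape=__[#]1#1#0#   (P,#)→(P,1,R)
state=P head=1 tape=__1[1]#1#0#   (P,1)→(P,1,R)
state=P head=2 tape=__11[#]1#0#   (P,#)→(P,1,R)
state=P head=3 tape=__111[1]#0#   (P,1)→(P,1,R)
state=P head=4 tape=__1111[#]0#   (P,#)→(P,1,R)
state=P head=5 tape=__11111[0]#   (P,0)→(Q,_,L)
state=Q head=4 tape=__1111[1]_#   (Q,1)→(P,_,L)
state=P head=3 tape=__111[1]__#   (P,1)→(P,1,R)
state=P head=4 tape=__1111[_]_#   (P,_)→(Q,0,L)
state=Q head=3 tape=__111[1]0_#   (Q,1)→(P,_,L)
state=P head=2 tape=__11[1]_0_#   (P,1)→(P,1,R)
state=P head=3 tape=__111[_]0_#   (P,_)→(Q,0,L)
state=Q head=2 tape=__11[1]00_#   (Q,1)→(P,_,L)
state=P head=1 tape=__1[1]_00_#   (P,1)→(P,1,R)
state=P head=2 tape=__11[_]00_#   (P,_)→(Q,0,L)
state=Q head=1 tape=__1[1]000_#   (Q,1)→(P,_,L)
state=P head=0 tape=__[1]_000_#   (P,1)→(P,1,R)
state=P head=1 tape=__1[_]000_#   (P,_)→(Q,0,L)
state=Q head=0 tape=__[1]0000_#   (Q,1)→(P,_,L)
state=P head=-1 tape=_[_]_0000_#   (P,_)→(Q,0,L)
state=Q head=-2 tape=[_]0_0000_#   (Q,_)→(H,_,R)
state=H head=-1 tape=_[0]_0000_#
M halts after 21 transitions.

21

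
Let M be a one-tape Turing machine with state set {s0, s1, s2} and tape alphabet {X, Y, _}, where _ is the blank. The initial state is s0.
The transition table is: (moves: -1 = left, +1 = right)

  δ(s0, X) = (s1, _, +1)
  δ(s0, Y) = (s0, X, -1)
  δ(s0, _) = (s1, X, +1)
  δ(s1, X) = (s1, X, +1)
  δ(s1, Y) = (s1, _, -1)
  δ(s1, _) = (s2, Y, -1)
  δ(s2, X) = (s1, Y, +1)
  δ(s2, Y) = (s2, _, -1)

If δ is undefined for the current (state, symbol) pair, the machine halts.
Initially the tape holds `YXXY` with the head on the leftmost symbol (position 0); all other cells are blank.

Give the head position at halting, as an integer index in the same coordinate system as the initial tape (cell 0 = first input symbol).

-3

state=s0 head=0 tape=___[Y]XXY   (s0,Y)→(s0,X,-1)
state=s0 head=-1 tape=__[_]XXXY   (s0,_)→(s1,X,+1)
state=s1 head=0 tape=__X[X]XXY   (s1,X)→(s1,X,+1)
state=s1 head=1 tape=__XX[X]XY   (s1,X)→(s1,X,+1)
state=s1 head=2 tape=__XXX[X]Y   (s1,X)→(s1,X,+1)
state=s1 head=3 tape=__XXXX[Y]   (s1,Y)→(s1,_,-1)
state=s1 head=2 tape=__XXX[X]_   (s1,X)→(s1,X,+1)
state=s1 head=3 tape=__XXXX[_]   (s1,_)→(s2,Y,-1)
state=s2 head=2 tape=__XXX[X]Y   (s2,X)→(s1,Y,+1)
state=s1 head=3 tape=__XXXY[Y]   (s1,Y)→(s1,_,-1)
state=s1 head=2 tape=__XXX[Y]_   (s1,Y)→(s1,_,-1)
state=s1 head=1 tape=__XX[X]__   (s1,X)→(s1,X,+1)
state=s1 head=2 tape=__XXX[_]_   (s1,_)→(s2,Y,-1)
state=s2 head=1 tape=__XX[X]Y_   (s2,X)→(s1,Y,+1)
state=s1 head=2 tape=__XXY[Y]_   (s1,Y)→(s1,_,-1)
state=s1 head=1 tape=__XX[Y]__   (s1,Y)→(s1,_,-1)
state=s1 head=0 tape=__X[X]___   (s1,X)→(s1,X,+1)
state=s1 head=1 tape=__XX[_]__   (s1,_)→(s2,Y,-1)
state=s2 head=0 tape=__X[X]Y__   (s2,X)→(s1,Y,+1)
state=s1 head=1 tape=__XY[Y]__   (s1,Y)→(s1,_,-1)
state=s1 head=0 tape=__X[Y]___   (s1,Y)→(s1,_,-1)
state=s1 head=-1 tape=__[X]____   (s1,X)→(s1,X,+1)
state=s1 head=0 tape=__X[_]___   (s1,_)→(s2,Y,-1)
state=s2 head=-1 tape=__[X]Y___   (s2,X)→(s1,Y,+1)
state=s1 head=0 tape=__Y[Y]___   (s1,Y)→(s1,_,-1)
state=s1 head=-1 tape=__[Y]____   (s1,Y)→(s1,_,-1)
state=s1 head=-2 tape=_[_]_____   (s1,_)→(s2,Y,-1)
state=s2 head=-3 tape=[_]Y_____
At halt the head is at cell -3.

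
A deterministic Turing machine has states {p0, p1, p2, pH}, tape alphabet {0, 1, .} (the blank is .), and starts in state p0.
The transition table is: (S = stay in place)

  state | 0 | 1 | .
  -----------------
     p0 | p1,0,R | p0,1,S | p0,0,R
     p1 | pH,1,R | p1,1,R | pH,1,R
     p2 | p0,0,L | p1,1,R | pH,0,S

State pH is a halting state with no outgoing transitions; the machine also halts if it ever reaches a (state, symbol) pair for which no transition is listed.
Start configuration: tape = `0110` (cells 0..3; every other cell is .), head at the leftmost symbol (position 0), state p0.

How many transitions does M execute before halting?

4

state=p0 head=0 tape=[0]110.   (p0,0)→(p1,0,R)
state=p1 head=1 tape=0[1]10.   (p1,1)→(p1,1,R)
state=p1 head=2 tape=01[1]0.   (p1,1)→(p1,1,R)
state=p1 head=3 tape=011[0].   (p1,0)→(pH,1,R)
state=pH head=4 tape=0111[.]
M halts after 4 transitions.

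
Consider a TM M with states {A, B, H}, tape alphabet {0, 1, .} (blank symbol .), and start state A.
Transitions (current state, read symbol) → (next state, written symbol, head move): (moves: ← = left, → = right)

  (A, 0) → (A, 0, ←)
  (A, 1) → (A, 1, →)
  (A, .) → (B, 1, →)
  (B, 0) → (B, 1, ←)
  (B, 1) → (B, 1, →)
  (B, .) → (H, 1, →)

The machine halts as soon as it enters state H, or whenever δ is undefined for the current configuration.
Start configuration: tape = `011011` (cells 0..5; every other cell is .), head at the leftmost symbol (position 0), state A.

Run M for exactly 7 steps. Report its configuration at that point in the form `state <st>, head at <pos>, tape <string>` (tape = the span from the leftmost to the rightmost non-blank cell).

A | .[0]11011   read 0 → write 0, move ←, go to A
A | [.]011011   read . → write 1, move →, go to B
B | 1[0]11011   read 0 → write 1, move ←, go to B
B | [1]111011   read 1 → write 1, move →, go to B
B | 1[1]11011   read 1 → write 1, move →, go to B
B | 11[1]1011   read 1 → write 1, move →, go to B
B | 111[1]011   read 1 → write 1, move →, go to B
B | 1111[0]11
After 7 steps: state B, head at 3, tape 1111011.

state B, head at 3, tape 1111011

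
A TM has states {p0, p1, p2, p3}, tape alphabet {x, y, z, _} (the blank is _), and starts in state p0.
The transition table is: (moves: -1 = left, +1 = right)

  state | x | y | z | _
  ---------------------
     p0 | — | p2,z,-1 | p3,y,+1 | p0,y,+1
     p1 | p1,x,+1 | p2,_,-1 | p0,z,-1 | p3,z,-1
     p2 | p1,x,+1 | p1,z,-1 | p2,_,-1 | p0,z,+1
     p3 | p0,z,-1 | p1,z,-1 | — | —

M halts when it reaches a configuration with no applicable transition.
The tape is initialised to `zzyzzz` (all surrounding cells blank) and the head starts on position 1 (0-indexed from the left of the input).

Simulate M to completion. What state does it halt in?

p3

p0 | _z[z]yzzz   read z → write y, move +1, go to p3
p3 | _zy[y]zzz   read y → write z, move -1, go to p1
p1 | _z[y]zzzz   read y → write _, move -1, go to p2
p2 | _[z]_zzzz   read z → write _, move -1, go to p2
p2 | [_]__zzzz   read _ → write z, move +1, go to p0
p0 | z[_]_zzzz   read _ → write y, move +1, go to p0
p0 | zy[_]zzzz   read _ → write y, move +1, go to p0
p0 | zyy[z]zzz   read z → write y, move +1, go to p3
p3 | zyyy[z]zz
No transition is defined for (p3, z); M halts in state p3.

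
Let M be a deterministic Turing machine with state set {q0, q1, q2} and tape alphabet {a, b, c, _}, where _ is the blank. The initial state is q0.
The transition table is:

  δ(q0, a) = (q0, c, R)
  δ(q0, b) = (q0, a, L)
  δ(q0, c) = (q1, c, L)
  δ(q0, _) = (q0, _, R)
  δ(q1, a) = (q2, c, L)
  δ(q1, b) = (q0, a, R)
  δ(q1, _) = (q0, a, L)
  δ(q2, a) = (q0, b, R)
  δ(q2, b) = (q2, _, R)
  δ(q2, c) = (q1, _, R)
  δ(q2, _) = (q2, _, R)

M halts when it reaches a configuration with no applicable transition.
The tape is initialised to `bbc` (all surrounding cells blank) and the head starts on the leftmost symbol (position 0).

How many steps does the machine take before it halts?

9

q0 | __[b]bc   read b → write a, move L, go to q0
q0 | _[_]abc   read _ → write _, move R, go to q0
q0 | __[a]bc   read a → write c, move R, go to q0
q0 | __c[b]c   read b → write a, move L, go to q0
q0 | __[c]ac   read c → write c, move L, go to q1
q1 | _[_]cac   read _ → write a, move L, go to q0
q0 | [_]acac   read _ → write _, move R, go to q0
q0 | _[a]cac   read a → write c, move R, go to q0
q0 | _c[c]ac   read c → write c, move L, go to q1
q1 | _[c]cac
M halts after 9 transitions.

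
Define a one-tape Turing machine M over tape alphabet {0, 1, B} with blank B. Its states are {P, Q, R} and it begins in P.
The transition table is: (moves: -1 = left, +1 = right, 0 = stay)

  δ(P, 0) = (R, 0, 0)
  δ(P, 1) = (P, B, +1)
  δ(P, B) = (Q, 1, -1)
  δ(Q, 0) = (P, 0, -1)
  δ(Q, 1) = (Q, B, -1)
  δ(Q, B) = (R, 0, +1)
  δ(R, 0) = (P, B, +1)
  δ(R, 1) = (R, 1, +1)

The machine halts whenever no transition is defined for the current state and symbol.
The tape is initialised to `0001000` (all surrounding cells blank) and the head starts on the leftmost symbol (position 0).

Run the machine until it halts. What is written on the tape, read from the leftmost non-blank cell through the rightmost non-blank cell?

01

state=P head=0 tape=[0]001000BB   (P,0)→(R,0,0)
state=R head=0 tape=[0]001000BB   (R,0)→(P,B,+1)
state=P head=1 tape=B[0]01000BB   (P,0)→(R,0,0)
state=R head=1 tape=B[0]01000BB   (R,0)→(P,B,+1)
state=P head=2 tape=BB[0]1000BB   (P,0)→(R,0,0)
state=R head=2 tape=BB[0]1000BB   (R,0)→(P,B,+1)
state=P head=3 tape=BBB[1]000BB   (P,1)→(P,B,+1)
state=P head=4 tape=BBBB[0]00BB   (P,0)→(R,0,0)
state=R head=4 tape=BBBB[0]00BB   (R,0)→(P,B,+1)
state=P head=5 tape=BBBBB[0]0BB   (P,0)→(R,0,0)
state=R head=5 tape=BBBBB[0]0BB   (R,0)→(P,B,+1)
state=P head=6 tape=BBBBBB[0]BB   (P,0)→(R,0,0)
state=R head=6 tape=BBBBBB[0]BB   (R,0)→(P,B,+1)
state=P head=7 tape=BBBBBBB[B]B   (P,B)→(Q,1,-1)
state=Q head=6 tape=BBBBBB[B]1B   (Q,B)→(R,0,+1)
state=R head=7 tape=BBBBBB0[1]B   (R,1)→(R,1,+1)
state=R head=8 tape=BBBBBB01[B]
The non-blank tape span at halt is 01.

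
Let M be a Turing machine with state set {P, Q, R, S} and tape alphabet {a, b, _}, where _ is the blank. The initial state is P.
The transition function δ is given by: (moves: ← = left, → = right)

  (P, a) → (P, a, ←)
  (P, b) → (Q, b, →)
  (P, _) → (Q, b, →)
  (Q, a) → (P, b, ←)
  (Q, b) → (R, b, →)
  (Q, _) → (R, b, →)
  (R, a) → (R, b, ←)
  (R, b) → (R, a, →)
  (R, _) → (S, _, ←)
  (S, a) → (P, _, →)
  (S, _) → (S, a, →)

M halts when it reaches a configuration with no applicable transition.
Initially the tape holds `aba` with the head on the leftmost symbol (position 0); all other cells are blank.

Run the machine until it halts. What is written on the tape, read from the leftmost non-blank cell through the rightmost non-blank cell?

state=P head=0 tape=_[a]ba___   (P,a)→(P,a,←)
state=P head=-1 tape=[_]aba___   (P,_)→(Q,b,→)
state=Q head=0 tape=b[a]ba___   (Q,a)→(P,b,←)
state=P head=-1 tape=[b]bba___   (P,b)→(Q,b,→)
state=Q head=0 tape=b[b]ba___   (Q,b)→(R,b,→)
state=R head=1 tape=bb[b]a___   (R,b)→(R,a,→)
state=R head=2 tape=bba[a]___   (R,a)→(R,b,←)
state=R head=1 tape=bb[a]b___   (R,a)→(R,b,←)
state=R head=0 tape=b[b]bb___   (R,b)→(R,a,→)
state=R head=1 tape=ba[b]b___   (R,b)→(R,a,→)
state=R head=2 tape=baa[b]___   (R,b)→(R,a,→)
state=R head=3 tape=baaa[_]__   (R,_)→(S,_,←)
state=S head=2 tape=baa[a]___   (S,a)→(P,_,→)
state=P head=3 tape=baa_[_]__   (P,_)→(Q,b,→)
state=Q head=4 tape=baa_b[_]_   (Q,_)→(R,b,→)
state=R head=5 tape=baa_bb[_]   (R,_)→(S,_,←)
state=S head=4 tape=baa_b[b]_
The non-blank tape span at halt is baa_bb.

baa_bb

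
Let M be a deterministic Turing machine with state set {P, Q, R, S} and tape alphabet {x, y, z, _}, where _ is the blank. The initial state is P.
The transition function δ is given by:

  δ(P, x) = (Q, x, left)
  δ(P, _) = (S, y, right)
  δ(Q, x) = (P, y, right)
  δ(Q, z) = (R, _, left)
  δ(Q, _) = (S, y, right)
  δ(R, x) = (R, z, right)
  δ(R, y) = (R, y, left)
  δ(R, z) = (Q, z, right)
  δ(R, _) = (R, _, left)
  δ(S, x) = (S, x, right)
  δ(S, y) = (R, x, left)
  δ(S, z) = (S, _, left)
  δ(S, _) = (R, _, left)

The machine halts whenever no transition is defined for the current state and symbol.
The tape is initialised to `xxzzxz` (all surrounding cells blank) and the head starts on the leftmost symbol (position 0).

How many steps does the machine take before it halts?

state=P head=0 tape=_[x]xzzxz_   (P,x)→(Q,x,left)
state=Q head=-1 tape=[_]xxzzxz_   (Q,_)→(S,y,right)
state=S head=0 tape=y[x]xzzxz_   (S,x)→(S,x,right)
state=S head=1 tape=yx[x]zzxz_   (S,x)→(S,x,right)
state=S head=2 tape=yxx[z]zxz_   (S,z)→(S,_,left)
state=S head=1 tape=yx[x]_zxz_   (S,x)→(S,x,right)
state=S head=2 tape=yxx[_]zxz_   (S,_)→(R,_,left)
state=R head=1 tape=yx[x]_zxz_   (R,x)→(R,z,right)
state=R head=2 tape=yxz[_]zxz_   (R,_)→(R,_,left)
state=R head=1 tape=yx[z]_zxz_   (R,z)→(Q,z,right)
state=Q head=2 tape=yxz[_]zxz_   (Q,_)→(S,y,right)
state=S head=3 tape=yxzy[z]xz_   (S,z)→(S,_,left)
state=S head=2 tape=yxz[y]_xz_   (S,y)→(R,x,left)
state=R head=1 tape=yx[z]x_xz_   (R,z)→(Q,z,right)
state=Q head=2 tape=yxz[x]_xz_   (Q,x)→(P,y,right)
state=P head=3 tape=yxzy[_]xz_   (P,_)→(S,y,right)
state=S head=4 tape=yxzyy[x]z_   (S,x)→(S,x,right)
state=S head=5 tape=yxzyyx[z]_   (S,z)→(S,_,left)
state=S head=4 tape=yxzyy[x]__   (S,x)→(S,x,right)
state=S head=5 tape=yxzyyx[_]_   (S,_)→(R,_,left)
state=R head=4 tape=yxzyy[x]__   (R,x)→(R,z,right)
state=R head=5 tape=yxzyyz[_]_   (R,_)→(R,_,left)
state=R head=4 tape=yxzyy[z]__   (R,z)→(Q,z,right)
state=Q head=5 tape=yxzyyz[_]_   (Q,_)→(S,y,right)
state=S head=6 tape=yxzyyzy[_]   (S,_)→(R,_,left)
state=R head=5 tape=yxzyyz[y]_   (R,y)→(R,y,left)
state=R head=4 tape=yxzyy[z]y_   (R,z)→(Q,z,right)
state=Q head=5 tape=yxzyyz[y]_
M halts after 27 transitions.

27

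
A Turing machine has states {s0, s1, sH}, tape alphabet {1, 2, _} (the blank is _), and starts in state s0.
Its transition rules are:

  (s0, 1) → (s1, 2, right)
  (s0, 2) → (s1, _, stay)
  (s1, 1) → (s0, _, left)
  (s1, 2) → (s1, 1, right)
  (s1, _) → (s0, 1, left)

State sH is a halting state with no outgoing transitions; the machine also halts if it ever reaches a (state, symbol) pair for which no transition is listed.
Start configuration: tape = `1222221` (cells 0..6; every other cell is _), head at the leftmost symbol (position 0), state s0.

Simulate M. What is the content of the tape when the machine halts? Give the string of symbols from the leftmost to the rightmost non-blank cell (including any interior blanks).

11____1

state=s0 head=0 tape=_[1]222221   (s0,1)→(s1,2,right)
state=s1 head=1 tape=_2[2]22221   (s1,2)→(s1,1,right)
state=s1 head=2 tape=_21[2]2221   (s1,2)→(s1,1,right)
state=s1 head=3 tape=_211[2]221   (s1,2)→(s1,1,right)
state=s1 head=4 tape=_2111[2]21   (s1,2)→(s1,1,right)
state=s1 head=5 tape=_21111[2]1   (s1,2)→(s1,1,right)
state=s1 head=6 tape=_211111[1]   (s1,1)→(s0,_,left)
state=s0 head=5 tape=_21111[1]_   (s0,1)→(s1,2,right)
state=s1 head=6 tape=_211112[_]   (s1,_)→(s0,1,left)
state=s0 head=5 tape=_21111[2]1   (s0,2)→(s1,_,stay)
state=s1 head=5 tape=_21111[_]1   (s1,_)→(s0,1,left)
state=s0 head=4 tape=_2111[1]11   (s0,1)→(s1,2,right)
state=s1 head=5 tape=_21112[1]1   (s1,1)→(s0,_,left)
state=s0 head=4 tape=_2111[2]_1   (s0,2)→(s1,_,stay)
state=s1 head=4 tape=_2111[_]_1   (s1,_)→(s0,1,left)
state=s0 head=3 tape=_211[1]1_1   (s0,1)→(s1,2,right)
state=s1 head=4 tape=_2112[1]_1   (s1,1)→(s0,_,left)
state=s0 head=3 tape=_211[2]__1   (s0,2)→(s1,_,stay)
state=s1 head=3 tape=_211[_]__1   (s1,_)→(s0,1,left)
state=s0 head=2 tape=_21[1]1__1   (s0,1)→(s1,2,right)
state=s1 head=3 tape=_212[1]__1   (s1,1)→(s0,_,left)
state=s0 head=2 tape=_21[2]___1   (s0,2)→(s1,_,stay)
state=s1 head=2 tape=_21[_]___1   (s1,_)→(s0,1,left)
state=s0 head=1 tape=_2[1]1___1   (s0,1)→(s1,2,right)
state=s1 head=2 tape=_22[1]___1   (s1,1)→(s0,_,left)
state=s0 head=1 tape=_2[2]____1   (s0,2)→(s1,_,stay)
state=s1 head=1 tape=_2[_]____1   (s1,_)→(s0,1,left)
state=s0 head=0 tape=_[2]1____1   (s0,2)→(s1,_,stay)
state=s1 head=0 tape=_[_]1____1   (s1,_)→(s0,1,left)
state=s0 head=-1 tape=[_]11____1
The non-blank tape span at halt is 11____1.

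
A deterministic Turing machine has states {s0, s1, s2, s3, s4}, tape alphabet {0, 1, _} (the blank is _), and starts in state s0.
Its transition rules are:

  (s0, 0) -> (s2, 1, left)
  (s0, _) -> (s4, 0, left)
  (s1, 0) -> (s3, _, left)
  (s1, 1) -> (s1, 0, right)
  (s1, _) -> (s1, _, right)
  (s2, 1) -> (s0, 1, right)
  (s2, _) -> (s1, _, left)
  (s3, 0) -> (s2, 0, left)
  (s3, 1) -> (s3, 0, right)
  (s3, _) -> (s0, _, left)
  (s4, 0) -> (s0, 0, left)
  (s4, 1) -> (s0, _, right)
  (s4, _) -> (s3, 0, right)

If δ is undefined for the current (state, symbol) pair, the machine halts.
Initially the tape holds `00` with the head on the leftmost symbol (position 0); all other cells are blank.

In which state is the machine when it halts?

state=s0 head=0 tape=___[0]0   (s0,0)→(s2,1,left)
state=s2 head=-1 tape=__[_]10   (s2,_)→(s1,_,left)
state=s1 head=-2 tape=_[_]_10   (s1,_)→(s1,_,right)
state=s1 head=-1 tape=__[_]10   (s1,_)→(s1,_,right)
state=s1 head=0 tape=___[1]0   (s1,1)→(s1,0,right)
state=s1 head=1 tape=___0[0]   (s1,0)→(s3,_,left)
state=s3 head=0 tape=___[0]_   (s3,0)→(s2,0,left)
state=s2 head=-1 tape=__[_]0_   (s2,_)→(s1,_,left)
state=s1 head=-2 tape=_[_]_0_   (s1,_)→(s1,_,right)
state=s1 head=-1 tape=__[_]0_   (s1,_)→(s1,_,right)
state=s1 head=0 tape=___[0]_   (s1,0)→(s3,_,left)
state=s3 head=-1 tape=__[_]__   (s3,_)→(s0,_,left)
state=s0 head=-2 tape=_[_]___   (s0,_)→(s4,0,left)
state=s4 head=-3 tape=[_]0___   (s4,_)→(s3,0,right)
state=s3 head=-2 tape=0[0]___   (s3,0)→(s2,0,left)
state=s2 head=-3 tape=[0]0___
No transition is defined for (s2, 0); M halts in state s2.

s2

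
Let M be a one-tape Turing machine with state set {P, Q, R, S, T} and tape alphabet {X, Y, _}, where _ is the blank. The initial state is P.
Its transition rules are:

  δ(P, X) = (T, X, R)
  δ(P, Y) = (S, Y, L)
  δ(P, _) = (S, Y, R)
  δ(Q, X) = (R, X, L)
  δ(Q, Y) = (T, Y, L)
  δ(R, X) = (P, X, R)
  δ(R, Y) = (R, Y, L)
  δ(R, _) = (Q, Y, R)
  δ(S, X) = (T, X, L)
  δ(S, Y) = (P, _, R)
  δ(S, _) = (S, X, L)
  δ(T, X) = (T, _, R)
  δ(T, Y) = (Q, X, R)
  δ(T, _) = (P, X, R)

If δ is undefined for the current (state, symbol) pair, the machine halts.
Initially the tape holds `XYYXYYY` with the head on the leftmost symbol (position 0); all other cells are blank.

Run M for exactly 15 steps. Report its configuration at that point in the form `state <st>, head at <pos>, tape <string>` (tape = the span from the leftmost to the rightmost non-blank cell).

state Q, head at 7, tape X_XX__X

state=P head=0 tape=[X]YYXYYY_   (P,X)→(T,X,R)
state=T head=1 tape=X[Y]YXYYY_   (T,Y)→(Q,X,R)
state=Q head=2 tape=XX[Y]XYYY_   (Q,Y)→(T,Y,L)
state=T head=1 tape=X[X]YXYYY_   (T,X)→(T,_,R)
state=T head=2 tape=X_[Y]XYYY_   (T,Y)→(Q,X,R)
state=Q head=3 tape=X_X[X]YYY_   (Q,X)→(R,X,L)
state=R head=2 tape=X_[X]XYYY_   (R,X)→(P,X,R)
state=P head=3 tape=X_X[X]YYY_   (P,X)→(T,X,R)
state=T head=4 tape=X_XX[Y]YY_   (T,Y)→(Q,X,R)
state=Q head=5 tape=X_XXX[Y]Y_   (Q,Y)→(T,Y,L)
state=T head=4 tape=X_XX[X]YY_   (T,X)→(T,_,R)
state=T head=5 tape=X_XX_[Y]Y_   (T,Y)→(Q,X,R)
state=Q head=6 tape=X_XX_X[Y]_   (Q,Y)→(T,Y,L)
state=T head=5 tape=X_XX_[X]Y_   (T,X)→(T,_,R)
state=T head=6 tape=X_XX__[Y]_   (T,Y)→(Q,X,R)
state=Q head=7 tape=X_XX__X[_]
After 15 steps: state Q, head at 7, tape X_XX__X.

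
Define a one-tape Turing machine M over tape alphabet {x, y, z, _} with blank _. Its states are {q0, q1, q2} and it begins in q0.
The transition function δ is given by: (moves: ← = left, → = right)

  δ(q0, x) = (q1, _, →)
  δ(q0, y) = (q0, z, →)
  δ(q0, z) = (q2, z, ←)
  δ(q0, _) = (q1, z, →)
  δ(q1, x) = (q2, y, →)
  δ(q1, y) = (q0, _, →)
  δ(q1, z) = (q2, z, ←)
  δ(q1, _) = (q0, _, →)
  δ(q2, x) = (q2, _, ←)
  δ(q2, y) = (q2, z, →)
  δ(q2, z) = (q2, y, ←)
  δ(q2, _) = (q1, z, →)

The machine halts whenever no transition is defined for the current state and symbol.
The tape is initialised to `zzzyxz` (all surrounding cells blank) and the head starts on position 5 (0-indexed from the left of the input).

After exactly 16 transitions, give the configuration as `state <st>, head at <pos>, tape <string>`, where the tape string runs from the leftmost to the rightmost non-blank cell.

state q0, head at 5, tape z_zzzzz

state=q0 head=5 tape=_zzzyx[z]   (q0,z)→(q2,z,←)
state=q2 head=4 tape=_zzzy[x]z   (q2,x)→(q2,_,←)
state=q2 head=3 tape=_zzz[y]_z   (q2,y)→(q2,z,→)
state=q2 head=4 tape=_zzzz[_]z   (q2,_)→(q1,z,→)
state=q1 head=5 tape=_zzzzz[z]   (q1,z)→(q2,z,←)
state=q2 head=4 tape=_zzzz[z]z   (q2,z)→(q2,y,←)
state=q2 head=3 tape=_zzz[z]yz   (q2,z)→(q2,y,←)
state=q2 head=2 tape=_zz[z]yyz   (q2,z)→(q2,y,←)
state=q2 head=1 tape=_z[z]yyyz   (q2,z)→(q2,y,←)
state=q2 head=0 tape=_[z]yyyyz   (q2,z)→(q2,y,←)
state=q2 head=-1 tape=[_]yyyyyz   (q2,_)→(q1,z,→)
state=q1 head=0 tape=z[y]yyyyz   (q1,y)→(q0,_,→)
state=q0 head=1 tape=z_[y]yyyz   (q0,y)→(q0,z,→)
state=q0 head=2 tape=z_z[y]yyz   (q0,y)→(q0,z,→)
state=q0 head=3 tape=z_zz[y]yz   (q0,y)→(q0,z,→)
state=q0 head=4 tape=z_zzz[y]z   (q0,y)→(q0,z,→)
state=q0 head=5 tape=z_zzzz[z]
After 16 steps: state q0, head at 5, tape z_zzzzz.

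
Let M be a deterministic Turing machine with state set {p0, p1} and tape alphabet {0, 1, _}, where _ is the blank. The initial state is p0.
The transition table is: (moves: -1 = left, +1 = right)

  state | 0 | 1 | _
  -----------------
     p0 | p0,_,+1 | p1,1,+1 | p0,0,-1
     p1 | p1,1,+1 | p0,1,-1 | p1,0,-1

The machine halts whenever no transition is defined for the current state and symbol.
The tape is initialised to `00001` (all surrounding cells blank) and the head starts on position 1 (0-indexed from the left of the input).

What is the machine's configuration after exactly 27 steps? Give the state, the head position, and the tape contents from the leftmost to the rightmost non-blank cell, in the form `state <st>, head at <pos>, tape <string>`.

state p0, head at 4, tape 110

p0 | 0[0]001__   read 0 → write _, move +1, go to p0
p0 | 0_[0]01__   read 0 → write _, move +1, go to p0
p0 | 0__[0]1__   read 0 → write _, move +1, go to p0
p0 | 0___[1]__   read 1 → write 1, move +1, go to p1
p1 | 0___1[_]_   read _ → write 0, move -1, go to p1
p1 | 0___[1]0_   read 1 → write 1, move -1, go to p0
p0 | 0__[_]10_   read _ → write 0, move -1, go to p0
p0 | 0_[_]010_   read _ → write 0, move -1, go to p0
p0 | 0[_]0010_   read _ → write 0, move -1, go to p0
p0 | [0]00010_   read 0 → write _, move +1, go to p0
p0 | _[0]0010_   read 0 → write _, move +1, go to p0
p0 | __[0]010_   read 0 → write _, move +1, go to p0
p0 | ___[0]10_   read 0 → write _, move +1, go to p0
p0 | ____[1]0_   read 1 → write 1, move +1, go to p1
p1 | ____1[0]_   read 0 → write 1, move +1, go to p1
p1 | ____11[_]   read _ → write 0, move -1, go to p1
p1 | ____1[1]0   read 1 → write 1, move -1, go to p0
p0 | ____[1]10   read 1 → write 1, move +1, go to p1
p1 | ____1[1]0   read 1 → write 1, move -1, go to p0
p0 | ____[1]10   read 1 → write 1, move +1, go to p1
p1 | ____1[1]0   read 1 → write 1, move -1, go to p0
p0 | ____[1]10   read 1 → write 1, move +1, go to p1
p1 | ____1[1]0   read 1 → write 1, move -1, go to p0
p0 | ____[1]10   read 1 → write 1, move +1, go to p1
p1 | ____1[1]0   read 1 → write 1, move -1, go to p0
p0 | ____[1]10   read 1 → write 1, move +1, go to p1
p1 | ____1[1]0   read 1 → write 1, move -1, go to p0
p0 | ____[1]10
After 27 steps: state p0, head at 4, tape 110.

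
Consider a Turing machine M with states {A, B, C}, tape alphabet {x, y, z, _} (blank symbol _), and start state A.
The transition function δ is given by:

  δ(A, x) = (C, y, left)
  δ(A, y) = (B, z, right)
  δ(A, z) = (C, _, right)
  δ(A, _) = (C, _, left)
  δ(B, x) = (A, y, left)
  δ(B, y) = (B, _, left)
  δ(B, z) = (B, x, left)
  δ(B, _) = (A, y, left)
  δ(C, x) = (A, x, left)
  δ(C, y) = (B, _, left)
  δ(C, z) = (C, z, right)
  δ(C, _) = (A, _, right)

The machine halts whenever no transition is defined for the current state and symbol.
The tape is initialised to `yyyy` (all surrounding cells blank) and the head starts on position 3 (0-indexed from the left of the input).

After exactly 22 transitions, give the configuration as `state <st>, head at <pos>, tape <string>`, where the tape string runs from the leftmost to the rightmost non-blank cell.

state C, head at -3, tape y__x

state=A head=3 tape=___yyy[y]_   (A,y)→(B,z,right)
state=B head=4 tape=___yyyz[_]   (B,_)→(A,y,left)
state=A head=3 tape=___yyy[z]y   (A,z)→(C,_,right)
state=C head=4 tape=___yyy_[y]   (C,y)→(B,_,left)
state=B head=3 tape=___yyy[_]_   (B,_)→(A,y,left)
state=A head=2 tape=___yy[y]y_   (A,y)→(B,z,right)
state=B head=3 tape=___yyz[y]_   (B,y)→(B,_,left)
state=B head=2 tape=___yy[z]__   (B,z)→(B,x,left)
state=B head=1 tape=___y[y]x__   (B,y)→(B,_,left)
state=B head=0 tape=___[y]_x__   (B,y)→(B,_,left)
state=B head=-1 tape=__[_]__x__   (B,_)→(A,y,left)
state=A head=-2 tape=_[_]y__x__   (A,_)→(C,_,left)
state=C head=-3 tape=[_]_y__x__   (C,_)→(A,_,right)
state=A head=-2 tape=_[_]y__x__   (A,_)→(C,_,left)
state=C head=-3 tape=[_]_y__x__   (C,_)→(A,_,right)
state=A head=-2 tape=_[_]y__x__   (A,_)→(C,_,left)
state=C head=-3 tape=[_]_y__x__   (C,_)→(A,_,right)
state=A head=-2 tape=_[_]y__x__   (A,_)→(C,_,left)
state=C head=-3 tape=[_]_y__x__   (C,_)→(A,_,right)
state=A head=-2 tape=_[_]y__x__   (A,_)→(C,_,left)
state=C head=-3 tape=[_]_y__x__   (C,_)→(A,_,right)
state=A head=-2 tape=_[_]y__x__   (A,_)→(C,_,left)
state=C head=-3 tape=[_]_y__x__
After 22 steps: state C, head at -3, tape y__x.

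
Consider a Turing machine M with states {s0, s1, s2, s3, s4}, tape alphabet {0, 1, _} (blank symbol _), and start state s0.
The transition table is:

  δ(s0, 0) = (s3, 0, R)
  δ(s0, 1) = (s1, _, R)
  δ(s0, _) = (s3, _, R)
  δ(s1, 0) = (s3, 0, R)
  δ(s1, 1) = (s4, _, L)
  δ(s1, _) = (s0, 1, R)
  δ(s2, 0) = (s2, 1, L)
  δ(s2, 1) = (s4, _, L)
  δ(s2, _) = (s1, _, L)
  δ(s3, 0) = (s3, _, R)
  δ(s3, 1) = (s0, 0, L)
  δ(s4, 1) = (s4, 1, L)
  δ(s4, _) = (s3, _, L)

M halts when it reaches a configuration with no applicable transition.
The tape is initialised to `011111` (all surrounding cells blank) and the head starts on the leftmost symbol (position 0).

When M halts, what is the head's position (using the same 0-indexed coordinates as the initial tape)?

6

s0 | [0]11111_   read 0 → write 0, move R, go to s3
s3 | 0[1]1111_   read 1 → write 0, move L, go to s0
s0 | [0]01111_   read 0 → write 0, move R, go to s3
s3 | 0[0]1111_   read 0 → write _, move R, go to s3
s3 | 0_[1]111_   read 1 → write 0, move L, go to s0
s0 | 0[_]0111_   read _ → write _, move R, go to s3
s3 | 0_[0]111_   read 0 → write _, move R, go to s3
s3 | 0__[1]11_   read 1 → write 0, move L, go to s0
s0 | 0_[_]011_   read _ → write _, move R, go to s3
s3 | 0__[0]11_   read 0 → write _, move R, go to s3
s3 | 0___[1]1_   read 1 → write 0, move L, go to s0
s0 | 0__[_]01_   read _ → write _, move R, go to s3
s3 | 0___[0]1_   read 0 → write _, move R, go to s3
s3 | 0____[1]_   read 1 → write 0, move L, go to s0
s0 | 0___[_]0_   read _ → write _, move R, go to s3
s3 | 0____[0]_   read 0 → write _, move R, go to s3
s3 | 0_____[_]
At halt the head is at cell 6.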